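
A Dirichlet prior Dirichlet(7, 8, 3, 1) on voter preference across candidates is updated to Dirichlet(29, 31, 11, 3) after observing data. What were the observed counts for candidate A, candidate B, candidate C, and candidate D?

counts (22, 23, 8, 2)

For a Dirichlet(α) prior with multinomial counts c, the posterior is Dirichlet(α + c) componentwise.
Counts are posterior − prior componentwise: 29−7=22, 31−8=23, 11−3=8, 3−1=2.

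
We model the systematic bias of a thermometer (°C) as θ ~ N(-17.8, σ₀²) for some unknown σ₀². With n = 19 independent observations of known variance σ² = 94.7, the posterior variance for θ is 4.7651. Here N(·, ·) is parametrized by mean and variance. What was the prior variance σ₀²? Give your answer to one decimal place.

Posterior precision equals prior precision plus data precision: 1/σ_n² = 1/σ₀² + n/σ².
So 1/σ₀² = 1/4.7651 − 19/94.7 = 0.209859 − 0.200634 = 0.009225.
Hence σ₀² = 1/0.009225 ≈ 108.4.

σ₀² = 108.4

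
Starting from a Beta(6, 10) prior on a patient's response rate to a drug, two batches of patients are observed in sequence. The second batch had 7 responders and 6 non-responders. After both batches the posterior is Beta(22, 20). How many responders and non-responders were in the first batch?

Because Beta–binomial updating is additive in the counts, the combined data contributed (α_post−α_prior, β_post−β_prior) successes and failures.
Total across both batches: 22−6=16 responders, 20−10=10 non-responders.
Subtract the second batch: 16−7=9 responders and 10−6=4 non-responders.

9 responders and 4 non-responders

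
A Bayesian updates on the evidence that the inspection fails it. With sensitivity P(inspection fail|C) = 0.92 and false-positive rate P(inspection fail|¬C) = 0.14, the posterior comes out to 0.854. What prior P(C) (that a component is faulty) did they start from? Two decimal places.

In odds form, posterior odds = prior odds × likelihood ratio, so prior odds = posterior odds ÷ LR.
Posterior odds = 0.854/(1−0.854) = 5.8493. LR = 0.92/0.14 = 6.5714.
Prior odds = 5.8493/6.5714 = 0.8901, so P(C) = 0.8901/(1+0.8901) ≈ 0.47.

P(C) = 0.47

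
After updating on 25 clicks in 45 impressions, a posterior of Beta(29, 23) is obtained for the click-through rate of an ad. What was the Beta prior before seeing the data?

Beta(4, 3)

A Beta(α, β) prior with s successes and f failures in binomial data gives a Beta(α+s, β+f) posterior.
Subtract the data counts: 29−25=4, 23−20=3.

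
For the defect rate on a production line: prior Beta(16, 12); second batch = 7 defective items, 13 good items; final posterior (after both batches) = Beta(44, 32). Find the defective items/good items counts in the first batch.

Because Beta–binomial updating is additive in the counts, the combined data contributed (α_post−α_prior, β_post−β_prior) successes and failures.
Total across both batches: 44−16=28 defective items, 32−12=20 good items.
Subtract the second batch: 28−7=21 defective items and 20−13=7 good items.

21 defective items and 7 good items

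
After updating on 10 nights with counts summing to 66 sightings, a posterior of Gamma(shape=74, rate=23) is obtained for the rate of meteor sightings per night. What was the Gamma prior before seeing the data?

A Gamma(α, β) prior (rate parametrization) on a Poisson rate with n observations summing to S gives posterior Gamma(α+S, β+n).
So α = 74 − 66 = 8 and β = 23 − 10 = 13.

Gamma(shape=8, rate=13)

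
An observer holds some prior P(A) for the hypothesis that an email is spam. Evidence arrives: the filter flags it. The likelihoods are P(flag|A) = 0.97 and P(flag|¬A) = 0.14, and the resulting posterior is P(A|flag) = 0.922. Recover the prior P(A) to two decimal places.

In odds form, posterior odds = prior odds × likelihood ratio, so prior odds = posterior odds ÷ LR.
Posterior odds = 0.922/(1−0.922) = 11.8205. LR = 0.97/0.14 = 6.9286.
Prior odds = 11.8205/6.9286 = 1.7060, so P(A) = 1.7060/(1+1.7060) ≈ 0.63.

P(A) = 0.63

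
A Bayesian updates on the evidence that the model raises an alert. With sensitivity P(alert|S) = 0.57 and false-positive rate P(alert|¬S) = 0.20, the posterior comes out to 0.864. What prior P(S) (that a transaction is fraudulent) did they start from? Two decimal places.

P(S) = 0.69

Bayes' rule in odds form gives O(S|E) = O(S)·[P(E|S)/P(E|¬S)], hence O(S) = O(S|E)/LR.
Posterior odds = 0.864/(1−0.864) = 6.3529. LR = 0.57/0.20 = 2.8500.
Prior odds = 6.3529/2.8500 = 2.2291, so P(S) = 2.2291/(1+2.2291) ≈ 0.69.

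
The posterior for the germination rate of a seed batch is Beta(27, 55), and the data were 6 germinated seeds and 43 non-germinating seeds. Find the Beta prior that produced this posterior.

Beta(21, 12)

Beta is conjugate to the binomial likelihood: posterior = Beta(α+s, β+f).
Subtract the data counts: 27−6=21, 55−43=12.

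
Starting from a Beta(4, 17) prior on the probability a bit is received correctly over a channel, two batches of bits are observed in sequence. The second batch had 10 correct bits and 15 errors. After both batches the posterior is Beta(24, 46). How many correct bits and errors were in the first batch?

Sequential conjugate updates are equivalent to a single update on the pooled data, so total successes = posterior α − prior α and total failures = posterior β − prior β.
Total across both batches: 24−4=20 correct bits, 46−17=29 errors.
Subtract the second batch: 20−10=10 correct bits and 29−15=14 errors.

10 correct bits and 14 errors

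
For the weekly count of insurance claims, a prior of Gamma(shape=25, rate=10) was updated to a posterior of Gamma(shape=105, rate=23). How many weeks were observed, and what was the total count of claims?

A Gamma(α, β) prior (rate parametrization) on a Poisson rate with n observations summing to S gives posterior Gamma(α+S, β+n).
Matching: Σxᵢ = 105 − 25 = 80 and n = 23 − 10 = 13.

n = 13 weeks with total 80 claims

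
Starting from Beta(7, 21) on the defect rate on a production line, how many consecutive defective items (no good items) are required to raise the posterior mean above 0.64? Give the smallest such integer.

After k defective items and 0 good items the posterior is Beta(7+k, 21), with mean (7+k)/(7+21+k).
Set (7+k)/(28+k) > 0.64 and solve: k > (0.64·28 − 7)/(1 − 0.64) = 30.333.
The smallest integer exceeding 30.333 is 31.

k = 31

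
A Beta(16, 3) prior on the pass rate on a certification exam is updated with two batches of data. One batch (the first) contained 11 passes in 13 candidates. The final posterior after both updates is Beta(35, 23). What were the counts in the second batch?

8 passes and 18 failures

Because Beta–binomial updating is additive in the counts, the combined data contributed (α_post−α_prior, β_post−β_prior) successes and failures.
Total across both batches: 35−16=19 passes, 23−3=20 failures.
Subtract the first batch: 19−11=8 passes and 20−2=18 failures.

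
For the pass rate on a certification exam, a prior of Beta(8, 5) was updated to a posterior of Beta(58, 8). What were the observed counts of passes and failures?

Under Beta–binomial conjugacy the posterior parameters are (a+s, b+f).
So s = 58 − 8 = 50 and f = 8 − 5 = 3.

50 passes and 3 failures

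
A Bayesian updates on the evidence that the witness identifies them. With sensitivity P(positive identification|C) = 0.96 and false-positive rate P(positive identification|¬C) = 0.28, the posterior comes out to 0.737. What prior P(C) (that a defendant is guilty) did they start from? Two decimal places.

P(C) = 0.45

Bayes' rule in odds form gives O(C|E) = O(C)·[P(E|C)/P(E|¬C)], hence O(C) = O(C|E)/LR.
Posterior odds = 0.737/(1−0.737) = 2.8023. LR = 0.96/0.28 = 3.4286.
Prior odds = 2.8023/3.4286 = 0.8173, so P(C) = 0.8173/(1+0.8173) ≈ 0.45.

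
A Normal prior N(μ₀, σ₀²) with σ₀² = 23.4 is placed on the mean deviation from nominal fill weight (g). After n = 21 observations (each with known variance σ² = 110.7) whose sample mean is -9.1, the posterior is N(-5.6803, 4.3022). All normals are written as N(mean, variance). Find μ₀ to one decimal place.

The posterior mean is a precision-weighted average: μ_n = (τ₀μ₀ + τ_data·x̄)/(τ₀+τ_data), with τ₀=1/σ₀² and τ_data=n/σ².
Here τ₀ = 1/23.4 = 0.042735 and τ_data = 21/110.7 = 0.189702, so τ_n = 0.232437.
Rearranging for μ₀: μ₀ = (μ_n·τ_n − τ_data·x̄)/τ₀ = (-5.6803·0.232437 − 0.189702·-9.1) / 0.042735 = 0.405976/0.042735 ≈ 9.5.

μ₀ = 9.5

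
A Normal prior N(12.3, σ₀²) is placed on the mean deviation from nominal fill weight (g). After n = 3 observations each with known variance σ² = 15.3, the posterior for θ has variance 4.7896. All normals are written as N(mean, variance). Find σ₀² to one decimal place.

For the Normal–Normal model with known σ², precisions add: τ_n = τ₀ + n/σ².
So 1/σ₀² = 1/4.7896 − 3/15.3 = 0.208786 − 0.196078 = 0.012708.
Hence σ₀² = 1/0.012708 ≈ 78.7.

σ₀² = 78.7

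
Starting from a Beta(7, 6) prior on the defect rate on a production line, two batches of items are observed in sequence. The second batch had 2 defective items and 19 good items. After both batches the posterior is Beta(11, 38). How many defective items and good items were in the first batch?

2 defective items and 13 good items

Because Beta–binomial updating is additive in the counts, the combined data contributed (α_post−α_prior, β_post−β_prior) successes and failures.
Total across both batches: 11−7=4 defective items, 38−6=32 good items.
Subtract the second batch: 4−2=2 defective items and 32−19=13 good items.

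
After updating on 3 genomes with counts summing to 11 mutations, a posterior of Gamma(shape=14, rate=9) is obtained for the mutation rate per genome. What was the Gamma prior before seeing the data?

A Gamma(α, β) prior (rate parametrization) on a Poisson rate with n observations summing to S gives posterior Gamma(α+S, β+n).
So α = 14 − 11 = 3 and β = 9 − 3 = 6.

Gamma(shape=3, rate=6)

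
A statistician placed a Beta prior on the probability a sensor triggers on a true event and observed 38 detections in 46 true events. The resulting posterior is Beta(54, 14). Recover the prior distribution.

A Beta(a, b) prior with s successes and f failures in binomial data gives a Beta(a+s, b+f) posterior.
Subtract the data counts: 54−38=16, 14−8=6.

Beta(16, 6)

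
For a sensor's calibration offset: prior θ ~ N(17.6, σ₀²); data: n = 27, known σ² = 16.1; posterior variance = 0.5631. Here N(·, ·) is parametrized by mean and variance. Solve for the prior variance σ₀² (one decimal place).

σ₀² = 10.1

Posterior precision equals prior precision plus data precision: 1/σ_n² = 1/σ₀² + n/σ².
So 1/σ₀² = 1/0.5631 − 27/16.1 = 1.775884 − 1.677019 = 0.098865.
Hence σ₀² = 1/0.098865 ≈ 10.1.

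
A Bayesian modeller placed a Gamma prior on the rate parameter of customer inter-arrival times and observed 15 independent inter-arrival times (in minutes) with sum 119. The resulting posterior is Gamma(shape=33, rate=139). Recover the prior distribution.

Gamma(shape=18, rate=20)

Gamma–exponential conjugacy: posterior shape = α + n, posterior rate = β + Σtᵢ.
So α = 33 − 15 = 18 and β = 139 − 119 = 20.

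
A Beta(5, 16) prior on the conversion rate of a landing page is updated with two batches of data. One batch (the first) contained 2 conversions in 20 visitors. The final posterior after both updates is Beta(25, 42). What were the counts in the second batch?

Because Beta–binomial updating is additive in the counts, the combined data contributed (α_post−α_prior, β_post−β_prior) successes and failures.
Total across both batches: 25−5=20 conversions, 42−16=26 bounces.
Subtract the first batch: 20−2=18 conversions and 26−18=8 bounces.

18 conversions and 8 bounces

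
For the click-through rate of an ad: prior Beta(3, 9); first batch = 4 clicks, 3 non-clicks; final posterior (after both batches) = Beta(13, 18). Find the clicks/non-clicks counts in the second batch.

6 clicks and 6 non-clicks

Sequential conjugate updates are equivalent to a single update on the pooled data, so total successes = posterior α − prior α and total failures = posterior β − prior β.
Total across both batches: 13−3=10 clicks, 18−9=9 non-clicks.
Subtract the first batch: 10−4=6 clicks and 9−3=6 non-clicks.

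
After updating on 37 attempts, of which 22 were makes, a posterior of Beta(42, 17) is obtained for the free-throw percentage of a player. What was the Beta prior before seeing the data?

Beta is conjugate to the binomial likelihood: posterior = Beta(α+s, β+f).
Subtract the data counts: 42−22=20, 17−15=2.

Beta(20, 2)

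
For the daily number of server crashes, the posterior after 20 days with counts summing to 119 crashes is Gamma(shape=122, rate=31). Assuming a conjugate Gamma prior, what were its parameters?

A Gamma(α, β) prior (rate parametrization) on a Poisson rate with n observations summing to S gives posterior Gamma(α+S, β+n).
So α = 122 − 119 = 3 and β = 31 − 20 = 11.

Gamma(shape=3, rate=11)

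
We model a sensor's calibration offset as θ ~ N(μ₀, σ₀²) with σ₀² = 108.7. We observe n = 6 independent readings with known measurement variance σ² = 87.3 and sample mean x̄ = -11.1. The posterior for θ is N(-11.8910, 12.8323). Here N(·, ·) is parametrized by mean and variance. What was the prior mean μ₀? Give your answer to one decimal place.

μ₀ = -17.8

With known observation variance, the Normal–Normal posterior has precision τ_n = τ₀ + n/σ² and mean μ_n = (τ₀μ₀ + (n/σ²)x̄)/τ_n.
Here τ₀ = 1/108.7 = 0.009200 and τ_data = 6/87.3 = 0.068729, so τ_n = 0.077929.
Rearranging for μ₀: μ₀ = (μ_n·τ_n − τ_data·x̄)/τ₀ = (-11.8910·0.077929 − 0.068729·-11.1) / 0.009200 = -0.163762/0.009200 ≈ -17.8.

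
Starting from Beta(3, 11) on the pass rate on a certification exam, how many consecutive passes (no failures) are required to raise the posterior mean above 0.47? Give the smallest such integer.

After k passes and 0 failures the posterior is Beta(3+k, 11), with mean (3+k)/(3+11+k).
Set (3+k)/(14+k) > 0.47 and solve: k > (0.47·14 − 3)/(1 − 0.47) = 6.755.
The smallest integer exceeding 6.755 is 7.

k = 7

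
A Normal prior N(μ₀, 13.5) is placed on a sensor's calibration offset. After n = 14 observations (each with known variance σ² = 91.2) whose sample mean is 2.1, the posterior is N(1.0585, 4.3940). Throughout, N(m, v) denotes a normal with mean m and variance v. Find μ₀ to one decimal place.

μ₀ = -1.1

The posterior mean is a precision-weighted average: μ_n = (τ₀μ₀ + τ_data·x̄)/(τ₀+τ_data), with τ₀=1/σ₀² and τ_data=n/σ².
Here τ₀ = 1/13.5 = 0.074074 and τ_data = 14/91.2 = 0.153509, so τ_n = 0.227583.
Rearranging for μ₀: μ₀ = (μ_n·τ_n − τ_data·x̄)/τ₀ = (1.0585·0.227583 − 0.153509·2.1) / 0.074074 = -0.081472/0.074074 ≈ -1.1.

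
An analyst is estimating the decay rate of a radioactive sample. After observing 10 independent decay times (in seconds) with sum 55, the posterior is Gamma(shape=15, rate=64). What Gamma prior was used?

Gamma(shape=5, rate=9)

Gamma–exponential conjugacy: posterior shape = α + n, posterior rate = β + Σtᵢ.
So α = 15 − 10 = 5 and β = 64 − 55 = 9.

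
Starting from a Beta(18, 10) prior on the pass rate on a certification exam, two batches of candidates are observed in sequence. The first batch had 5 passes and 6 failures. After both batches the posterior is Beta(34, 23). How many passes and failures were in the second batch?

Sequential conjugate updates are equivalent to a single update on the pooled data, so total successes = posterior α − prior α and total failures = posterior β − prior β.
Total across both batches: 34−18=16 passes, 23−10=13 failures.
Subtract the first batch: 16−5=11 passes and 13−6=7 failures.

11 passes and 7 failures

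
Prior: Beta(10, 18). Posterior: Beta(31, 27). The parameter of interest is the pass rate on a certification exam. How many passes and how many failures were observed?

21 passes and 9 failures

Under Beta–binomial conjugacy the posterior parameters are (a+s, b+f).
So s = 31 − 10 = 21 and f = 27 − 18 = 9.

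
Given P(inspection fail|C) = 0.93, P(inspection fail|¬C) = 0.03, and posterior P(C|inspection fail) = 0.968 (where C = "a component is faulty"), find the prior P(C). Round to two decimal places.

P(C) = 0.49

Bayes' rule in odds form gives O(C|E) = O(C)·[P(E|C)/P(E|¬C)], hence O(C) = O(C|E)/LR.
Posterior odds = 0.968/(1−0.968) = 30.2500. LR = 0.93/0.03 = 31.0000.
Prior odds = 30.2500/31.0000 = 0.9758, so P(C) = 0.9758/(1+0.9758) ≈ 0.49.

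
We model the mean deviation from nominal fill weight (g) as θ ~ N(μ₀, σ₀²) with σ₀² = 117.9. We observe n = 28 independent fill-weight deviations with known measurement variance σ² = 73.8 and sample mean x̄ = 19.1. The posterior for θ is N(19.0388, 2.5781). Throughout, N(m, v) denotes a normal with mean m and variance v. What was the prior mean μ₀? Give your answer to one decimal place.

μ₀ = 16.3

With known observation variance, the Normal–Normal posterior has precision τ_n = τ₀ + n/σ² and mean μ_n = (τ₀μ₀ + (n/σ²)x̄)/τ_n.
Here τ₀ = 1/117.9 = 0.008482 and τ_data = 28/73.8 = 0.379404, so τ_n = 0.387886.
Rearranging for μ₀: μ₀ = (μ_n·τ_n − τ_data·x̄)/τ₀ = (19.0388·0.387886 − 0.379404·19.1) / 0.008482 = 0.138268/0.008482 ≈ 16.3.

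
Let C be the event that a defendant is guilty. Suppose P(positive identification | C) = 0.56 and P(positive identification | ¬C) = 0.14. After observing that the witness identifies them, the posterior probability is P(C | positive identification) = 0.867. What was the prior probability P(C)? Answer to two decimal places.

P(C) = 0.62

Bayes' rule in odds form gives O(C|E) = O(C)·[P(E|C)/P(E|¬C)], hence O(C) = O(C|E)/LR.
Posterior odds = 0.867/(1−0.867) = 6.5188. LR = 0.56/0.14 = 4.0000.
Prior odds = 6.5188/4.0000 = 1.6297, so P(C) = 1.6297/(1+1.6297) ≈ 0.62.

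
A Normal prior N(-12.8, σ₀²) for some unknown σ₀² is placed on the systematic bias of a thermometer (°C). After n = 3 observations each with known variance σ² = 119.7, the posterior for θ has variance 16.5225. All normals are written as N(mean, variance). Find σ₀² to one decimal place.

σ₀² = 28.2

Posterior precision equals prior precision plus data precision: 1/σ_n² = 1/σ₀² + n/σ².
So 1/σ₀² = 1/16.5225 − 3/119.7 = 0.060524 − 0.025063 = 0.035461.
Hence σ₀² = 1/0.035461 ≈ 28.2.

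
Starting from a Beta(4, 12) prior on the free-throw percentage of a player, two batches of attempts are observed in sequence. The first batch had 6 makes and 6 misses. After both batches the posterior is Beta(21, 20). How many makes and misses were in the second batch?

Because Beta–binomial updating is additive in the counts, the combined data contributed (α_post−α_prior, β_post−β_prior) successes and failures.
Total across both batches: 21−4=17 makes, 20−12=8 misses.
Subtract the first batch: 17−6=11 makes and 8−6=2 misses.

11 makes and 2 misses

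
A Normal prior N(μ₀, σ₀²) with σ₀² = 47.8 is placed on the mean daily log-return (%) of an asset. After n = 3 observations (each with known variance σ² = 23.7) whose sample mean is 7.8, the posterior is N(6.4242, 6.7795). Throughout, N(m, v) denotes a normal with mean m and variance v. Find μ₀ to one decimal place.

The posterior mean is a precision-weighted average: μ_n = (τ₀μ₀ + τ_data·x̄)/(τ₀+τ_data), with τ₀=1/σ₀² and τ_data=n/σ².
Here τ₀ = 1/47.8 = 0.020921 and τ_data = 3/23.7 = 0.126582, so τ_n = 0.147503.
Rearranging for μ₀: μ₀ = (μ_n·τ_n − τ_data·x̄)/τ₀ = (6.4242·0.147503 − 0.126582·7.8) / 0.020921 = -0.039751/0.020921 ≈ -1.9.

μ₀ = -1.9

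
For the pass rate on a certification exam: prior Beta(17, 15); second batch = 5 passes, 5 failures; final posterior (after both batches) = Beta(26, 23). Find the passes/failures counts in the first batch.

4 passes and 3 failures

Sequential conjugate updates are equivalent to a single update on the pooled data, so total successes = posterior α − prior α and total failures = posterior β − prior β.
Total across both batches: 26−17=9 passes, 23−15=8 failures.
Subtract the second batch: 9−5=4 passes and 8−5=3 failures.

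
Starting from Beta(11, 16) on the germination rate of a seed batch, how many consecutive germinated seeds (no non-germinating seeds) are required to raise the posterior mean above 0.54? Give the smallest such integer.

After k germinated seeds and 0 non-germinating seeds the posterior is Beta(11+k, 16), with mean (11+k)/(11+16+k).
Set (11+k)/(27+k) > 0.54 and solve: k > (0.54·27 − 11)/(1 − 0.54) = 7.783.
The smallest integer exceeding 7.783 is 8.

k = 8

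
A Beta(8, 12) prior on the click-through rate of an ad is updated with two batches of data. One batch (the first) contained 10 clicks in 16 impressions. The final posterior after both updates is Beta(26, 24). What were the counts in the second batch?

Because Beta–binomial updating is additive in the counts, the combined data contributed (α_post−α_prior, β_post−β_prior) successes and failures.
Total across both batches: 26−8=18 clicks, 24−12=12 non-clicks.
Subtract the first batch: 18−10=8 clicks and 12−6=6 non-clicks.

8 clicks and 6 non-clicks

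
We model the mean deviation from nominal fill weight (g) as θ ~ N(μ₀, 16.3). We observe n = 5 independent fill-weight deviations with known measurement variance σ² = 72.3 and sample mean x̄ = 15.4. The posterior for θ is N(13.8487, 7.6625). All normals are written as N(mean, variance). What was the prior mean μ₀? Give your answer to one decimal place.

μ₀ = 12.1

The posterior mean is a precision-weighted average: μ_n = (τ₀μ₀ + τ_data·x̄)/(τ₀+τ_data), with τ₀=1/σ₀² and τ_data=n/σ².
Here τ₀ = 1/16.3 = 0.061350 and τ_data = 5/72.3 = 0.069156, so τ_n = 0.130506.
Rearranging for μ₀: μ₀ = (μ_n·τ_n − τ_data·x̄)/τ₀ = (13.8487·0.130506 − 0.069156·15.4) / 0.061350 = 0.742336/0.061350 ≈ 12.1.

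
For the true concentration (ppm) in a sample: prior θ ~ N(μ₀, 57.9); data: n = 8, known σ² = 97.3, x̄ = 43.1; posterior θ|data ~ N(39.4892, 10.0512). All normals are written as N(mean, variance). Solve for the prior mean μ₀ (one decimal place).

μ₀ = 22.3

With known observation variance, the Normal–Normal posterior has precision τ_n = τ₀ + n/σ² and mean μ_n = (τ₀μ₀ + (n/σ²)x̄)/τ_n.
Here τ₀ = 1/57.9 = 0.017271 and τ_data = 8/97.3 = 0.082220, so τ_n = 0.099491.
Rearranging for μ₀: μ₀ = (μ_n·τ_n − τ_data·x̄)/τ₀ = (39.4892·0.099491 − 0.082220·43.1) / 0.017271 = 0.385138/0.017271 ≈ 22.3.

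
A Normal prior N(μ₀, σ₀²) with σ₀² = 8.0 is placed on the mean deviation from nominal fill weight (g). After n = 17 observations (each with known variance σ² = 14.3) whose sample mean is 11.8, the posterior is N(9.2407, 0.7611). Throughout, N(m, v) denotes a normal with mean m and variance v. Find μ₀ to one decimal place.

The posterior mean is a precision-weighted average: μ_n = (τ₀μ₀ + τ_data·x̄)/(τ₀+τ_data), with τ₀=1/σ₀² and τ_data=n/σ².
Here τ₀ = 1/8.0 = 0.125000 and τ_data = 17/14.3 = 1.188811, so τ_n = 1.313811.
Rearranging for μ₀: μ₀ = (μ_n·τ_n − τ_data·x̄)/τ₀ = (9.2407·1.313811 − 1.188811·11.8) / 0.125000 = -1.887436/0.125000 ≈ -15.1.

μ₀ = -15.1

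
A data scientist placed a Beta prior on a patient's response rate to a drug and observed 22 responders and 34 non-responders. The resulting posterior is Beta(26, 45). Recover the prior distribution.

A Beta(a, b) prior with s successes and f failures in binomial data gives a Beta(a+s, b+f) posterior.
Subtract the data counts: 26−22=4, 45−34=11.

Beta(4, 11)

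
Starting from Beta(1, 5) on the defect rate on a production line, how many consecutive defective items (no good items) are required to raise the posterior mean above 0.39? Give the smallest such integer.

After k defective items and 0 good items the posterior is Beta(1+k, 5), with mean (1+k)/(1+5+k).
Set (1+k)/(6+k) > 0.39 and solve: k > (0.39·6 − 1)/(1 − 0.39) = 2.197.
The smallest integer exceeding 2.197 is 3.

k = 3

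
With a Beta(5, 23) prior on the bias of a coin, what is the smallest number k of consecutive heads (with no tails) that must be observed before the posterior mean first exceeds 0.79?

After k heads and 0 tails the posterior is Beta(5+k, 23), with mean (5+k)/(5+23+k).
Set (5+k)/(28+k) > 0.79 and solve: k > (0.79·28 − 5)/(1 − 0.79) = 81.524.
The smallest integer exceeding 81.524 is 82, and checking k=82: (87)/(110) = 0.7909 > 0.79.

k = 82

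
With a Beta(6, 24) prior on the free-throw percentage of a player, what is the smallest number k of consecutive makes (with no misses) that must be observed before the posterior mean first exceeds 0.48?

k = 17

After k makes and 0 misses the posterior is Beta(6+k, 24), with mean (6+k)/(6+24+k).
Set (6+k)/(30+k) > 0.48 and solve: k > (0.48·30 − 6)/(1 − 0.48) = 16.154.
The smallest integer exceeding 16.154 is 17.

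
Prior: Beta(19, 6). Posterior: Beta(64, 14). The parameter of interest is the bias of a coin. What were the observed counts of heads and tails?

45 heads and 8 tails

A Beta(a, b) prior with s successes and f failures in binomial data gives a Beta(a+s, b+f) posterior.
Match parameters: s=64−19=45, f=14−6=8.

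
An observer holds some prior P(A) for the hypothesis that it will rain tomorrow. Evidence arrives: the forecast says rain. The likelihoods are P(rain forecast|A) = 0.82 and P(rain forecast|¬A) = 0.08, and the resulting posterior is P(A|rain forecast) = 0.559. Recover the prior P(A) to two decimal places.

In odds form, posterior odds = prior odds × likelihood ratio, so prior odds = posterior odds ÷ LR.
Posterior odds = 0.559/(1−0.559) = 1.2676. LR = 0.82/0.08 = 10.2500.
Prior odds = 1.2676/10.2500 = 0.1237, so P(A) = 0.1237/(1+0.1237) ≈ 0.11.

P(A) = 0.11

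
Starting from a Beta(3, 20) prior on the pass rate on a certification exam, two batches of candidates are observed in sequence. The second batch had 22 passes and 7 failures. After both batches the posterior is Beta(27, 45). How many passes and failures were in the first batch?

Because Beta–binomial updating is additive in the counts, the combined data contributed (α_post−α_prior, β_post−β_prior) successes and failures.
Total across both batches: 27−3=24 passes, 45−20=25 failures.
Subtract the second batch: 24−22=2 passes and 25−7=18 failures.

2 passes and 18 failures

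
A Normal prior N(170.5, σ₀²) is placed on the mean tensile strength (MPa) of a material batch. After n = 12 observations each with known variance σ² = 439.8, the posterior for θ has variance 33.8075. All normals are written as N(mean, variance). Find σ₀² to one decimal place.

σ₀² = 435.9

Posterior precision equals prior precision plus data precision: 1/σ_n² = 1/σ₀² + n/σ².
So 1/σ₀² = 1/33.8075 − 12/439.8 = 0.029579 − 0.027285 = 0.002294.
Hence σ₀² = 1/0.002294 ≈ 435.9.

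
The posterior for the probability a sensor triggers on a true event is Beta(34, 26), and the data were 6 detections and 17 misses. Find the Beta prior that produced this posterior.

Beta(28, 9)

Under Beta–binomial conjugacy the posterior parameters are (a+s, b+f).
Subtract the data counts: 34−6=28, 26−17=9.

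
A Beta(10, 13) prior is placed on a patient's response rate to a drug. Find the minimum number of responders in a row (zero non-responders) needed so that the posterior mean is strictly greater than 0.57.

After k responders and 0 non-responders the posterior is Beta(10+k, 13), with mean (10+k)/(10+13+k).
Set (10+k)/(23+k) > 0.57 and solve: k > (0.57·23 − 10)/(1 − 0.57) = 7.233.
The smallest integer exceeding 7.233 is 8, and checking k=8: (18)/(31) = 0.5806 > 0.57.

k = 8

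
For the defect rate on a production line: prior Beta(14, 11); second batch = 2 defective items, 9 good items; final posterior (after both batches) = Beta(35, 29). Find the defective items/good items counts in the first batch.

Because Beta–binomial updating is additive in the counts, the combined data contributed (α_post−α_prior, β_post−β_prior) successes and failures.
Total across both batches: 35−14=21 defective items, 29−11=18 good items.
Subtract the second batch: 21−2=19 defective items and 18−9=9 good items.

19 defective items and 9 good items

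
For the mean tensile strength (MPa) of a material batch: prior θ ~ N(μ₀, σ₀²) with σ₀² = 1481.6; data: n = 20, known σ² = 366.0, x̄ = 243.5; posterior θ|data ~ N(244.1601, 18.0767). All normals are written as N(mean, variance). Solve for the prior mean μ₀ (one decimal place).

The posterior mean is a precision-weighted average: μ_n = (τ₀μ₀ + τ_data·x̄)/(τ₀+τ_data), with τ₀=1/σ₀² and τ_data=n/σ².
Here τ₀ = 1/1481.6 = 0.000675 and τ_data = 20/366.0 = 0.054645, so τ_n = 0.055320.
Rearranging for μ₀: μ₀ = (μ_n·τ_n − τ_data·x̄)/τ₀ = (244.1601·0.055320 − 0.054645·243.5) / 0.000675 = 0.200879/0.000675 ≈ 297.6.

μ₀ = 297.6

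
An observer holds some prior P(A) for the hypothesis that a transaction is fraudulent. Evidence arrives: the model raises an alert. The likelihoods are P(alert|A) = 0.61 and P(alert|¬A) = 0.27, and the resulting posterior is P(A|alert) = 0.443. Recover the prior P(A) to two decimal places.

P(A) = 0.26

In odds form, posterior odds = prior odds × likelihood ratio, so prior odds = posterior odds ÷ LR.
Posterior odds = 0.443/(1−0.443) = 0.7953. LR = 0.61/0.27 = 2.2593.
Prior odds = 0.7953/2.2593 = 0.3520, so P(A) = 0.3520/(1+0.3520) ≈ 0.26.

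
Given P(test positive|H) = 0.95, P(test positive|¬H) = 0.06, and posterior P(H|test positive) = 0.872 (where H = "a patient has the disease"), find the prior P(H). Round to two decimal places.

P(H) = 0.30

Bayes' rule in odds form gives O(H|E) = O(H)·[P(E|H)/P(E|¬H)], hence O(H) = O(H|E)/LR.
Posterior odds = 0.872/(1−0.872) = 6.8125. LR = 0.95/0.06 = 15.8333.
Prior odds = 6.8125/15.8333 = 0.4303, so P(H) = 0.4303/(1+0.4303) ≈ 0.30.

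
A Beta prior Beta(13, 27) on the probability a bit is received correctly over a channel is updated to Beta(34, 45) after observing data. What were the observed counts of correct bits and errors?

21 correct bits and 18 errors

Under Beta–binomial conjugacy the posterior parameters are (α+s, β+f).
So s = 34 − 13 = 21 and f = 45 − 27 = 18.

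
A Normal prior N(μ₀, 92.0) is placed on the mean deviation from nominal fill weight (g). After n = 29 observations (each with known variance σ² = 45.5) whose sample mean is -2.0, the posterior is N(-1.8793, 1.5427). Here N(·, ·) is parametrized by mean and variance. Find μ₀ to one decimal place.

With known observation variance, the Normal–Normal posterior has precision τ_n = τ₀ + n/σ² and mean μ_n = (τ₀μ₀ + (n/σ²)x̄)/τ_n.
Here τ₀ = 1/92.0 = 0.010870 and τ_data = 29/45.5 = 0.637363, so τ_n = 0.648233.
Rearranging for μ₀: μ₀ = (μ_n·τ_n − τ_data·x̄)/τ₀ = (-1.8793·0.648233 − 0.637363·-2.0) / 0.010870 = 0.056502/0.010870 ≈ 5.2.

μ₀ = 5.2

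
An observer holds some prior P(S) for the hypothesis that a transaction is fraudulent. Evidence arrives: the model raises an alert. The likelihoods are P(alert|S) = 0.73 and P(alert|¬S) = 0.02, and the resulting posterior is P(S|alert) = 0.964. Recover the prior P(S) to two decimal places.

P(S) = 0.42

In odds form, posterior odds = prior odds × likelihood ratio, so prior odds = posterior odds ÷ LR.
Posterior odds = 0.964/(1−0.964) = 26.7778. LR = 0.73/0.02 = 36.5000.
Prior odds = 26.7778/36.5000 = 0.7336, so P(S) = 0.7336/(1+0.7336) ≈ 0.42.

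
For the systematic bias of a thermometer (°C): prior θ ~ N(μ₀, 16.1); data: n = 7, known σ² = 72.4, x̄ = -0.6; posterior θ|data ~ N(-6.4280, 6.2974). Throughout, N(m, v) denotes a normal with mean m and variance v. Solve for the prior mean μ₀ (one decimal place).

The posterior mean is a precision-weighted average: μ_n = (τ₀μ₀ + τ_data·x̄)/(τ₀+τ_data), with τ₀=1/σ₀² and τ_data=n/σ².
Here τ₀ = 1/16.1 = 0.062112 and τ_data = 7/72.4 = 0.096685, so τ_n = 0.158797.
Rearranging for μ₀: μ₀ = (μ_n·τ_n − τ_data·x̄)/τ₀ = (-6.4280·0.158797 − 0.096685·-0.6) / 0.062112 = -0.962736/0.062112 ≈ -15.5.

μ₀ = -15.5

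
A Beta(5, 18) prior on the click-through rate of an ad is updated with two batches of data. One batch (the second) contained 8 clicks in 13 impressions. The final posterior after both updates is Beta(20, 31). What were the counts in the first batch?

Because Beta–binomial updating is additive in the counts, the combined data contributed (α_post−α_prior, β_post−β_prior) successes and failures.
Total across both batches: 20−5=15 clicks, 31−18=13 non-clicks.
Subtract the second batch: 15−8=7 clicks and 13−5=8 non-clicks.

7 clicks and 8 non-clicks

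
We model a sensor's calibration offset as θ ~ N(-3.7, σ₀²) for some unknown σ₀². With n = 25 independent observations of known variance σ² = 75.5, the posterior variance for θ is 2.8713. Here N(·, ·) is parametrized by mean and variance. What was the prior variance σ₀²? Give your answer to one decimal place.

σ₀² = 58.3

For the Normal–Normal model with known σ², precisions add: τ_n = τ₀ + n/σ².
So 1/σ₀² = 1/2.8713 − 25/75.5 = 0.348274 − 0.331126 = 0.017148.
Hence σ₀² = 1/0.017148 ≈ 58.3.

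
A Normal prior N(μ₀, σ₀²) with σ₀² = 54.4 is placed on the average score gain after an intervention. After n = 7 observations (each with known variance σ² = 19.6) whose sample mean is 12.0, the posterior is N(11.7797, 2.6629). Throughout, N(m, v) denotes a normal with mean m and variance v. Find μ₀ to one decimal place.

μ₀ = 7.5

The posterior mean is a precision-weighted average: μ_n = (τ₀μ₀ + τ_data·x̄)/(τ₀+τ_data), with τ₀=1/σ₀² and τ_data=n/σ².
Here τ₀ = 1/54.4 = 0.018382 and τ_data = 7/19.6 = 0.357143, so τ_n = 0.375525.
Rearranging for μ₀: μ₀ = (μ_n·τ_n − τ_data·x̄)/τ₀ = (11.7797·0.375525 − 0.357143·12.0) / 0.018382 = 0.137856/0.018382 ≈ 7.5.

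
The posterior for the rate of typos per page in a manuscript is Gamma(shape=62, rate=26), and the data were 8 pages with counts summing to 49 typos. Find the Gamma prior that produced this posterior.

A Gamma(α, β) prior (rate parametrization) on a Poisson rate with n observations summing to S gives posterior Gamma(α+S, β+n).
So α = 62 − 49 = 13 and β = 26 − 8 = 18.

Gamma(shape=13, rate=18)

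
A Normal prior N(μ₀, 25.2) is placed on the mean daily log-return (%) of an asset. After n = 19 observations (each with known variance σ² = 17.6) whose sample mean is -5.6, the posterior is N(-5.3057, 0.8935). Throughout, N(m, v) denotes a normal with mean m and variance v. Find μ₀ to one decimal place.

With known observation variance, the Normal–Normal posterior has precision τ_n = τ₀ + n/σ² and mean μ_n = (τ₀μ₀ + (n/σ²)x̄)/τ_n.
Here τ₀ = 1/25.2 = 0.039683 and τ_data = 19/17.6 = 1.079545, so τ_n = 1.119228.
Rearranging for μ₀: μ₀ = (μ_n·τ_n − τ_data·x̄)/τ₀ = (-5.3057·1.119228 − 1.079545·-5.6) / 0.039683 = 0.107164/0.039683 ≈ 2.7.

μ₀ = 2.7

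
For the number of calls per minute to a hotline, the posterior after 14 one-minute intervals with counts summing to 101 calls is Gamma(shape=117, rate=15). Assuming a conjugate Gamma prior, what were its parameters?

A Gamma(α, β) prior (rate parametrization) on a Poisson rate with n observations summing to S gives posterior Gamma(α+S, β+n).
So α = 117 − 101 = 16 and β = 15 − 14 = 1.

Gamma(shape=16, rate=1)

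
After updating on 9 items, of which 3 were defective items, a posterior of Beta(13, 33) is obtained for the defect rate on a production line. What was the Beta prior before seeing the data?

Beta(10, 27)

Under Beta–binomial conjugacy the posterior parameters are (a+s, b+f).
So a = 13 − 3 = 10 and b = 33 − 6 = 27.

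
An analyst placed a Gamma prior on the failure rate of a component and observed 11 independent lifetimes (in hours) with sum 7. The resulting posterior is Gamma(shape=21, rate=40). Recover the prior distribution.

Gamma(shape=10, rate=33)

For an exponential likelihood with a Gamma(α, β) prior on the rate, n observations with total T give posterior Gamma(α+n, β+T).
So α = 21 − 11 = 10 and β = 40 − 7 = 33.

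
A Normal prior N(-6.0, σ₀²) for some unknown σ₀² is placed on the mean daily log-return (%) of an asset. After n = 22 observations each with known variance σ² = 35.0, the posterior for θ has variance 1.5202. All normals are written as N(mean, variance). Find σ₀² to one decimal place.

Posterior precision equals prior precision plus data precision: 1/σ_n² = 1/σ₀² + n/σ².
So 1/σ₀² = 1/1.5202 − 22/35.0 = 0.657808 − 0.628571 = 0.029237.
Hence σ₀² = 1/0.029237 ≈ 34.2.

σ₀² = 34.2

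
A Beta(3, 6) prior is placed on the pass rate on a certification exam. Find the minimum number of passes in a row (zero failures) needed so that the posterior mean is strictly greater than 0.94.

k = 92

After k passes and 0 failures the posterior is Beta(3+k, 6), with mean (3+k)/(3+6+k).
Set (3+k)/(9+k) > 0.94 and solve: k > (0.94·9 − 3)/(1 − 0.94) = 91.000.
The smallest integer exceeding 91.000 is 92, and checking k=92: (95)/(101) = 0.9406 > 0.94.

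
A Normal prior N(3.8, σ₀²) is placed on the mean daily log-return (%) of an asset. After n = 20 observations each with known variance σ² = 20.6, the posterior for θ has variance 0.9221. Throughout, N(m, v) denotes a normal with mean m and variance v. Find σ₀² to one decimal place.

For the Normal–Normal model with known σ², precisions add: τ_n = τ₀ + n/σ².
So 1/σ₀² = 1/0.9221 − 20/20.6 = 1.084481 − 0.970874 = 0.113607.
Hence σ₀² = 1/0.113607 ≈ 8.8.

σ₀² = 8.8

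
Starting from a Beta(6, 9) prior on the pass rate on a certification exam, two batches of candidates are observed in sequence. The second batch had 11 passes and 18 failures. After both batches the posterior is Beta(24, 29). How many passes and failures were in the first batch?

Because Beta–binomial updating is additive in the counts, the combined data contributed (α_post−α_prior, β_post−β_prior) successes and failures.
Total across both batches: 24−6=18 passes, 29−9=20 failures.
Subtract the second batch: 18−11=7 passes and 20−18=2 failures.

7 passes and 2 failures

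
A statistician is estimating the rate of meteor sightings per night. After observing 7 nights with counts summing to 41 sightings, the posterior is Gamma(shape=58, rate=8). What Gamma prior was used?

A Gamma(α, β) prior (rate parametrization) on a Poisson rate with n observations summing to S gives posterior Gamma(α+S, β+n).
So α = 58 − 41 = 17 and β = 8 − 7 = 1.

Gamma(shape=17, rate=1)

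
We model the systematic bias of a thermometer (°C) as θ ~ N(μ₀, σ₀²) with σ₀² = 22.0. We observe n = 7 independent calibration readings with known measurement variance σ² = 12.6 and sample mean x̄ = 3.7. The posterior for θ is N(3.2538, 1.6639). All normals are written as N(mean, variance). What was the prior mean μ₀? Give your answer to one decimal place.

μ₀ = -2.2

The posterior mean is a precision-weighted average: μ_n = (τ₀μ₀ + τ_data·x̄)/(τ₀+τ_data), with τ₀=1/σ₀² and τ_data=n/σ².
Here τ₀ = 1/22.0 = 0.045455 and τ_data = 7/12.6 = 0.555556, so τ_n = 0.601011.
Rearranging for μ₀: μ₀ = (μ_n·τ_n − τ_data·x̄)/τ₀ = (3.2538·0.601011 − 0.555556·3.7) / 0.045455 = -0.099988/0.045455 ≈ -2.2.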